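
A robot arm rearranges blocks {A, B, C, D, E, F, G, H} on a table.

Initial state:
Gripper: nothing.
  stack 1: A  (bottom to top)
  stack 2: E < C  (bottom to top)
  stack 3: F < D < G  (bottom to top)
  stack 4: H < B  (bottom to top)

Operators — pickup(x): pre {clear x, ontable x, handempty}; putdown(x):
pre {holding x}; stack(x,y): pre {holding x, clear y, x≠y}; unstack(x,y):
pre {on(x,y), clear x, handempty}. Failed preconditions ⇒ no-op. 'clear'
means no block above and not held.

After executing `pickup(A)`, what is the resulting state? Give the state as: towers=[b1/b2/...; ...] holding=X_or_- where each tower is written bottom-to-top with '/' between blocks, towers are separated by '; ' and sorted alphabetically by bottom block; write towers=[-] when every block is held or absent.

before: towers=[A; E/C; F/D/G; H/B] holding=-
pre[pickup(A)]: clear(A) ✓, ontable(A) ✓, handempty ✓
all met → apply pickup(A)
after:  towers=[E/C; F/D/G; H/B] holding=A

towers=[E/C; F/D/G; H/B] holding=A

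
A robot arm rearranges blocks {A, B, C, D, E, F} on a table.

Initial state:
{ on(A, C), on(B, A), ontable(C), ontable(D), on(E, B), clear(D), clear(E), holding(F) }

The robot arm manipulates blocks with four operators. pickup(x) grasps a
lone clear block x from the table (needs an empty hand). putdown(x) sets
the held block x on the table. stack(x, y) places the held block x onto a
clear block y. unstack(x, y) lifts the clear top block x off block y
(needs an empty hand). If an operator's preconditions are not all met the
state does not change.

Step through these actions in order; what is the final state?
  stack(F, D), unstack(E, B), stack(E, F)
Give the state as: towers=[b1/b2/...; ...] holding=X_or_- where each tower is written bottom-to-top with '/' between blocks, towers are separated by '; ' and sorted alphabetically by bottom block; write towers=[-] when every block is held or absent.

step 1 (stack(F, D)): towers=[C/A/B/E; D/F] holding=-
step 2 (unstack(E, B)): towers=[C/A/B; D/F] holding=E
step 3 (stack(E, F)): towers=[C/A/B; D/F/E] holding=-

towers=[C/A/B; D/F/E] holding=-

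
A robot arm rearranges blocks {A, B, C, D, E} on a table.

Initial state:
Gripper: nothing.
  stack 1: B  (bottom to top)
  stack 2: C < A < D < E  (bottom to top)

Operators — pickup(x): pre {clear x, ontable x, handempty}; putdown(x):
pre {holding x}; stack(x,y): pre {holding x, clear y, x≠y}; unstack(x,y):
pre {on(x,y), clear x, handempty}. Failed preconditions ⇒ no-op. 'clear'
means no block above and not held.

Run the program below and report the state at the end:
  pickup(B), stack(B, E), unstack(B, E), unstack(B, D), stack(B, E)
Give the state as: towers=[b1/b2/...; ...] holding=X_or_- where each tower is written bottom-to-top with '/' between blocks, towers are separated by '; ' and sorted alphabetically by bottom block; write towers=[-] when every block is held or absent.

towers=[C/A/D/E/B] holding=-

step 1 (pickup(B)): towers=[C/A/D/E] holding=B
step 2 (stack(B, E)): towers=[C/A/D/E/B] holding=-
step 3 (unstack(B, E)): towers=[C/A/D/E] holding=B
step 4 (unstack(B, D)) [no-op]: towers=[C/A/D/E] holding=B
step 5 (stack(B, E)): towers=[C/A/D/E/B] holding=-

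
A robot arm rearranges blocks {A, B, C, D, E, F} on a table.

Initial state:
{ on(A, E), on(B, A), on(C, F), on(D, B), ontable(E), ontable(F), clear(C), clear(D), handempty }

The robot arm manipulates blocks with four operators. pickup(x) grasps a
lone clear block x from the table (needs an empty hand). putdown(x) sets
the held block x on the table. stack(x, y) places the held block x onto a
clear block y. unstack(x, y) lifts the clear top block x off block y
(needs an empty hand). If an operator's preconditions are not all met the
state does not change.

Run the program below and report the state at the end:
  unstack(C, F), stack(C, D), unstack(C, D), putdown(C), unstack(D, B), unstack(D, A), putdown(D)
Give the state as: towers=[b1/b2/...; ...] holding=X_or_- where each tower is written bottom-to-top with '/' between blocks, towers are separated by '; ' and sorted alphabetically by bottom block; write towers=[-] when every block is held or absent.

towers=[C; D; E/A/B; F] holding=-

step 1 (unstack(C, F)): towers=[E/A/B/D; F] holding=C
step 2 (stack(C, D)): towers=[E/A/B/D/C; F] holding=-
step 3 (unstack(C, D)): towers=[E/A/B/D; F] holding=C
step 4 (putdown(C)): towers=[C; E/A/B/D; F] holding=-
step 5 (unstack(D, B)): towers=[C; E/A/B; F] holding=D
step 6 (unstack(D, A)) [no-op]: towers=[C; E/A/B; F] holding=D
step 7 (putdown(D)): towers=[C; D; E/A/B; F] holding=-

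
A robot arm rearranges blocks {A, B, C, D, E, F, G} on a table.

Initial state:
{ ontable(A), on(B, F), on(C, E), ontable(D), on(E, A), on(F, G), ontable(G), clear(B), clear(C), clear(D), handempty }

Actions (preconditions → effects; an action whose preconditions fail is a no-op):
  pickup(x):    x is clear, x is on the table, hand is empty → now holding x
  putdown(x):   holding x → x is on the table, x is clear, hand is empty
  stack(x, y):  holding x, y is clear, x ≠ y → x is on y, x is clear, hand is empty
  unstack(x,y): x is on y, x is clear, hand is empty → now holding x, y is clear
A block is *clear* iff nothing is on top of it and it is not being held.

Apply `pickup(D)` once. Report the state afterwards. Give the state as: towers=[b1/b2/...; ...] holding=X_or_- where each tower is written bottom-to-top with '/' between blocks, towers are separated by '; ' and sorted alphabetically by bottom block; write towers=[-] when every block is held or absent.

before: towers=[A/E/C; D; G/F/B] holding=-
pre[pickup(D)]: clear(D) ok, ontable(D) ok, handempty ok
all met → apply pickup(D)
after:  towers=[A/E/C; G/F/B] holding=D

towers=[A/E/C; G/F/B] holding=D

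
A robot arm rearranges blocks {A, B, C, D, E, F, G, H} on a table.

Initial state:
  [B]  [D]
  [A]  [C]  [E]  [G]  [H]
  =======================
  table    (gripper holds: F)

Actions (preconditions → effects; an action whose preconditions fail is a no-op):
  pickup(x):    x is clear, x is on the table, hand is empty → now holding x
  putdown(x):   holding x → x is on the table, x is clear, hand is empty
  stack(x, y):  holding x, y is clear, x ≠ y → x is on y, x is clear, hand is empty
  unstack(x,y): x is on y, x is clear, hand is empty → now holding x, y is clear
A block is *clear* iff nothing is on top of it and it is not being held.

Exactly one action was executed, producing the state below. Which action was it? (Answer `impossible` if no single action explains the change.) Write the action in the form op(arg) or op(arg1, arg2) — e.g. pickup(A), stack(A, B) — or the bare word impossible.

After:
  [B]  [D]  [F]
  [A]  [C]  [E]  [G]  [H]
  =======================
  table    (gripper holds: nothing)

target: towers=[A/B; C/D; E/F; G; H] holding=-
        putdown(F) → towers=[A/B; C/D; E; F; G; H] holding=-
       stack(F, G) → towers=[A/B; C/D; E; G/F; H] holding=-
       stack(F, E) → towers=[A/B; C/D; E/F; G; H] holding=-  ← match
       stack(F, H) → towers=[A/B; C/D; E; G; H/F] holding=-
       stack(F, B) → towers=[A/B/F; C/D; E; G; H] holding=-
       stack(F, D) → towers=[A/B; C/D/F; E; G; H] holding=-

stack(F, E)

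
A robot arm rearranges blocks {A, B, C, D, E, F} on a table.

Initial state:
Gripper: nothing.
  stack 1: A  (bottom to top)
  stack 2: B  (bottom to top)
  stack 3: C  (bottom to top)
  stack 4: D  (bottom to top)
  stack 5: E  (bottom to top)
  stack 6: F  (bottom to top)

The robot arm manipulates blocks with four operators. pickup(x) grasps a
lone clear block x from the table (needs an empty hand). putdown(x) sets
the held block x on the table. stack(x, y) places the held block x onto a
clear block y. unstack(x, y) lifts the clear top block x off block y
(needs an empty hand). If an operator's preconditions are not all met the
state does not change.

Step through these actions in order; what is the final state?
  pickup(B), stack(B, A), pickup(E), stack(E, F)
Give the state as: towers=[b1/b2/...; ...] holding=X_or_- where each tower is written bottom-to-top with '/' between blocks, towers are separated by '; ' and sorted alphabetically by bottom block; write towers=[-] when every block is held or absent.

towers=[A/B; C; D; F/E] holding=-

step 1 (pickup(B)): towers=[A; C; D; E; F] holding=B
step 2 (stack(B, A)): towers=[A/B; C; D; E; F] holding=-
step 3 (pickup(E)): towers=[A/B; C; D; F] holding=E
step 4 (stack(E, F)): towers=[A/B; C; D; F/E] holding=-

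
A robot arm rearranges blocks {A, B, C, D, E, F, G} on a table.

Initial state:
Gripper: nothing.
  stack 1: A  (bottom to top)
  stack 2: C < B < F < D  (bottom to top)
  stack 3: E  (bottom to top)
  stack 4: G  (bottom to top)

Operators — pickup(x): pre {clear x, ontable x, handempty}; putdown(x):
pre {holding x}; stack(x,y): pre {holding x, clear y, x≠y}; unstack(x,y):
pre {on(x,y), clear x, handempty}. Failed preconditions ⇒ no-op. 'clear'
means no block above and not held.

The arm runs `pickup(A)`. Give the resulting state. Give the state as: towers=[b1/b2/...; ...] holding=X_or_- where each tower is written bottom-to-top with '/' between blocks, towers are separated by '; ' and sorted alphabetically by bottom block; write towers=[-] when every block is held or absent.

towers=[C/B/F/D; E; G] holding=A

before: towers=[A; C/B/F/D; E; G] holding=-
pre[pickup(A)]: clear(A) ✓, ontable(A) ✓, handempty ✓
all met → apply pickup(A)
after:  towers=[C/B/F/D; E; G] holding=A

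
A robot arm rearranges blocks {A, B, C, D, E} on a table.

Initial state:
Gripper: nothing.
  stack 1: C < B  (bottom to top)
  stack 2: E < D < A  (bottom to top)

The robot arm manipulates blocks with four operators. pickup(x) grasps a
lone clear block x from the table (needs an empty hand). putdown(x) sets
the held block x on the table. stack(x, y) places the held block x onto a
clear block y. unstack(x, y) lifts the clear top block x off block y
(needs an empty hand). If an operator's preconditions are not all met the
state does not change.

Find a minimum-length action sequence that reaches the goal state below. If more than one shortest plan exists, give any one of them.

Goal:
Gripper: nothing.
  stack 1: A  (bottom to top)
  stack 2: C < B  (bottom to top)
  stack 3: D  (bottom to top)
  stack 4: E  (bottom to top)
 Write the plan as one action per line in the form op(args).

unstack(A, D)
putdown(A)
unstack(D, E)
putdown(D)

step 1 (unstack(A, D)): towers=[C/B; E/D] holding=A
step 2 (putdown(A)): towers=[A; C/B; E/D] holding=-
step 3 (unstack(D, E)): towers=[A; C/B; E] holding=D
step 4 (putdown(D)): towers=[A; C/B; D; E] holding=-
goal check: towers=[A; C/B; D; E] holding=- — reached (length 4, optimal by BFS)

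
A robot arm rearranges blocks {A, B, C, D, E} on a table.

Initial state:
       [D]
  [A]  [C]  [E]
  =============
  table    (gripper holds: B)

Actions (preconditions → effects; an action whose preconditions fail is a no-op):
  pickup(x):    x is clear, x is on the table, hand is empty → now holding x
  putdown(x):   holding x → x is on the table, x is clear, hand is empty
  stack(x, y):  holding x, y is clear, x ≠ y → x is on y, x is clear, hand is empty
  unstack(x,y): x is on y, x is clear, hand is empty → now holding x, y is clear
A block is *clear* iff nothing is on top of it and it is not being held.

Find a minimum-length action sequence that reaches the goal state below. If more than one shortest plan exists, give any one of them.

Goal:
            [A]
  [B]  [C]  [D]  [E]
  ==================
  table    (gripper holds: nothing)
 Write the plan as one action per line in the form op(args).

putdown(B)
unstack(D, C)
putdown(D)
pickup(A)
stack(A, D)

step 1 (putdown(B)): towers=[A; B; C/D; E] holding=-
step 2 (unstack(D, C)): towers=[A; B; C; E] holding=D
step 3 (putdown(D)): towers=[A; B; C; D; E] holding=-
step 4 (pickup(A)): towers=[B; C; D; E] holding=A
step 5 (stack(A, D)): towers=[B; C; D/A; E] holding=-
goal check: towers=[B; C; D/A; E] holding=- — reached (length 5, optimal by BFS)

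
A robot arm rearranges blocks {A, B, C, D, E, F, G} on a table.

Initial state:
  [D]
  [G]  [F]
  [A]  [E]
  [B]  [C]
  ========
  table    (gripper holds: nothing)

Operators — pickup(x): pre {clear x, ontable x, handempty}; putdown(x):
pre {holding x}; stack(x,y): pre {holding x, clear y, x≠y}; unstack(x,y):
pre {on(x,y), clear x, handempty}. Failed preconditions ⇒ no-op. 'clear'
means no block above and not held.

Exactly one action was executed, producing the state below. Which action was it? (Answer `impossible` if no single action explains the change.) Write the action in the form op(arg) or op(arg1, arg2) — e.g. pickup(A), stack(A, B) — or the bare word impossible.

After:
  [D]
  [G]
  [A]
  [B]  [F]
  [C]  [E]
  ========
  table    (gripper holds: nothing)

target: towers=[C/B/A/G/D; E/F] holding=-
     unstack(F, E) → towers=[B/A/G/D; C/E] holding=F
     unstack(D, G) → towers=[B/A/G; C/E/F] holding=D
none of the 2 applicable actions match → impossible

impossible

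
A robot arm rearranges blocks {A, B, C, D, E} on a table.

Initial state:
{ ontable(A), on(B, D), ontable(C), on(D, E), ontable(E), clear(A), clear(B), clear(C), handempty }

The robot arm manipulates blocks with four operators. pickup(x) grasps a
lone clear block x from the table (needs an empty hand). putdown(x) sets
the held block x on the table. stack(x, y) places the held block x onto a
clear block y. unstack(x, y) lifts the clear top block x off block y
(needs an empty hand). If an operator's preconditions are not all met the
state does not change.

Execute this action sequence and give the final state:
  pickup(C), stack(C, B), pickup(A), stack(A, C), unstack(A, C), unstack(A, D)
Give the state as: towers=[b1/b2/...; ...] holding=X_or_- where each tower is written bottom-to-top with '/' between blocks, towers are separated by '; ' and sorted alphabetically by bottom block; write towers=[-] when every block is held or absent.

towers=[E/D/B/C] holding=A

step 1 (pickup(C)): towers=[A; E/D/B] holding=C
step 2 (stack(C, B)): towers=[A; E/D/B/C] holding=-
step 3 (pickup(A)): towers=[E/D/B/C] holding=A
step 4 (stack(A, C)): towers=[E/D/B/C/A] holding=-
step 5 (unstack(A, C)): towers=[E/D/B/C] holding=A
step 6 (unstack(A, D)) [no-op]: towers=[E/D/B/C] holding=A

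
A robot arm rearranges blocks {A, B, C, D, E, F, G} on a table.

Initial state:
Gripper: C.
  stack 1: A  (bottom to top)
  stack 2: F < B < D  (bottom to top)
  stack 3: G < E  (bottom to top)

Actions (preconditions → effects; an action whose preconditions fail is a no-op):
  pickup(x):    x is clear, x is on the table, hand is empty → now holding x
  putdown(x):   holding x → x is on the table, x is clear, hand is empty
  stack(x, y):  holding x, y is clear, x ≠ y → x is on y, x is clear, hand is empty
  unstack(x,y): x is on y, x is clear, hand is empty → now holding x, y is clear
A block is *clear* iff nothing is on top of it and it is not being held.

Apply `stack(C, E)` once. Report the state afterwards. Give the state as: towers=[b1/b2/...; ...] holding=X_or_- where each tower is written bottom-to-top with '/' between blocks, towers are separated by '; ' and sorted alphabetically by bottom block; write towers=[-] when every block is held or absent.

towers=[A; F/B/D; G/E/C] holding=-

before: towers=[A; F/B/D; G/E] holding=C
pre[stack(C, E)]: holding(C) ✓, clear(E) ✓, C≠E ✓
all met → apply stack(C, E)
after:  towers=[A; F/B/D; G/E/C] holding=-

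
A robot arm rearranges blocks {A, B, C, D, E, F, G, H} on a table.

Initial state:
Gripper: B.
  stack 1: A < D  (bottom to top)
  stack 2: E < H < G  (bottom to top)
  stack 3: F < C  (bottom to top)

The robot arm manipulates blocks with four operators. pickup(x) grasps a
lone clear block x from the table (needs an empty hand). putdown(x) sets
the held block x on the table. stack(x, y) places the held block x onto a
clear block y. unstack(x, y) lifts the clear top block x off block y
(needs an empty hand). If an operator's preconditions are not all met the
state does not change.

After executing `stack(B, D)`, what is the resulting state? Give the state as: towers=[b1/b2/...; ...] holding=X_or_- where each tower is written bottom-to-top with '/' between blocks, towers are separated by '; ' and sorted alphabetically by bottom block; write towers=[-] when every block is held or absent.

towers=[A/D/B; E/H/G; F/C] holding=-

before: towers=[A/D; E/H/G; F/C] holding=B
pre[stack(B, D)]: holding(B) ✓, clear(D) ✓, B≠D ✓
all met → apply stack(B, D)
after:  towers=[A/D/B; E/H/G; F/C] holding=-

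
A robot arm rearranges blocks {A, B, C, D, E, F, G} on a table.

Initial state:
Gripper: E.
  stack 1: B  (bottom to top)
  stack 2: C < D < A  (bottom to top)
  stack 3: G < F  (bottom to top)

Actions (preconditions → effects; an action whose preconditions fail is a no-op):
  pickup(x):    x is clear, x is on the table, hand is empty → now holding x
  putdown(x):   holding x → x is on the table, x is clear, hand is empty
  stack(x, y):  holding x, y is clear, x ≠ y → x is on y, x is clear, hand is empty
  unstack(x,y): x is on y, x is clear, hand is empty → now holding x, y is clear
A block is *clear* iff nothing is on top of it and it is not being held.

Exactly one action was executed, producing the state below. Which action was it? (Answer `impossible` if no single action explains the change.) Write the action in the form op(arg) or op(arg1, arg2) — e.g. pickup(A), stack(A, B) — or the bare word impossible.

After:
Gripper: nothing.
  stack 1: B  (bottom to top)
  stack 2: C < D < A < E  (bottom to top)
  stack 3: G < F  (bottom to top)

stack(E, A)

target: towers=[B; C/D/A/E; G/F] holding=-
        putdown(E) → towers=[B; C/D/A; E; G/F] holding=-
       stack(E, B) → towers=[B/E; C/D/A; G/F] holding=-
       stack(E, F) → towers=[B; C/D/A; G/F/E] holding=-
       stack(E, A) → towers=[B; C/D/A/E; G/F] holding=-  ← match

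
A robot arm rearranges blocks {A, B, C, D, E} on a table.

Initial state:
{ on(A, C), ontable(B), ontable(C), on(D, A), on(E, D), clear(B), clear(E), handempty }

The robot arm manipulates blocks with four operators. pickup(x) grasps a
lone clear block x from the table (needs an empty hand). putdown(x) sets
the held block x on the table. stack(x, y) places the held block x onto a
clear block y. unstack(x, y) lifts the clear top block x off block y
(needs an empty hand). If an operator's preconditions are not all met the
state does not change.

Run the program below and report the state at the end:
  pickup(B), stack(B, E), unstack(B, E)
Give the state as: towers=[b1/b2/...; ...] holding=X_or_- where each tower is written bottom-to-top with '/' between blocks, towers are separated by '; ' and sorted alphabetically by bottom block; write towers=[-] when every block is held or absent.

step 1 (pickup(B)): towers=[C/A/D/E] holding=B
step 2 (stack(B, E)): towers=[C/A/D/E/B] holding=-
step 3 (unstack(B, E)): towers=[C/A/D/E] holding=B

towers=[C/A/D/E] holding=B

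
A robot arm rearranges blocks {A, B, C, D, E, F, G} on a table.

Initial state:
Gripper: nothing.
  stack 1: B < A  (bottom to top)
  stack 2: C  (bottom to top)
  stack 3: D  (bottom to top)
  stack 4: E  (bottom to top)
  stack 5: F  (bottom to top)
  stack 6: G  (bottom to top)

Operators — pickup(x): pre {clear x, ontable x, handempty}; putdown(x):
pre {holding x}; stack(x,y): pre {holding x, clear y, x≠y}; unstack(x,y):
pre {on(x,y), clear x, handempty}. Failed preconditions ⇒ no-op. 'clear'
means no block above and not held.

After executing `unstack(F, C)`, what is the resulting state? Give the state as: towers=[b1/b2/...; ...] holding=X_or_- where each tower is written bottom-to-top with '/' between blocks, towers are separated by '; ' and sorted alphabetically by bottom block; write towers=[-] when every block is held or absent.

towers=[B/A; C; D; E; F; G] holding=-

before: towers=[B/A; C; D; E; F; G] holding=-
pre[unstack(F, C)]: on(F,C) no, clear(F) yes, handempty yes
on(F,C) unmet → unstack(F, C) is a no-op
after:  towers=[B/A; C; D; E; F; G] holding=-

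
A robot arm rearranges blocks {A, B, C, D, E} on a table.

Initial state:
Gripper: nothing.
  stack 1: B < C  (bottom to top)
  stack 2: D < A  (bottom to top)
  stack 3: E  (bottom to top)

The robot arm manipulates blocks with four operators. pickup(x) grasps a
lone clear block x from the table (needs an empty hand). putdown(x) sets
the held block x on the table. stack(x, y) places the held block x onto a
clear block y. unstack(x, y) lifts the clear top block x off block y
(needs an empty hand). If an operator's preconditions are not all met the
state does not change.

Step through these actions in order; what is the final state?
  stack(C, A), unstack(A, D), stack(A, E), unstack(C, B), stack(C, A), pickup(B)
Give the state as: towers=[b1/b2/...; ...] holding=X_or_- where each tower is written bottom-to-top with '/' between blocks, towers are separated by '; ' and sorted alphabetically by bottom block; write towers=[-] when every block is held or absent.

towers=[D; E/A/C] holding=B

step 1 (stack(C, A)) [no-op]: towers=[B/C; D/A; E] holding=-
step 2 (unstack(A, D)): towers=[B/C; D; E] holding=A
step 3 (stack(A, E)): towers=[B/C; D; E/A] holding=-
step 4 (unstack(C, B)): towers=[B; D; E/A] holding=C
step 5 (stack(C, A)): towers=[B; D; E/A/C] holding=-
step 6 (pickup(B)): towers=[D; E/A/C] holding=B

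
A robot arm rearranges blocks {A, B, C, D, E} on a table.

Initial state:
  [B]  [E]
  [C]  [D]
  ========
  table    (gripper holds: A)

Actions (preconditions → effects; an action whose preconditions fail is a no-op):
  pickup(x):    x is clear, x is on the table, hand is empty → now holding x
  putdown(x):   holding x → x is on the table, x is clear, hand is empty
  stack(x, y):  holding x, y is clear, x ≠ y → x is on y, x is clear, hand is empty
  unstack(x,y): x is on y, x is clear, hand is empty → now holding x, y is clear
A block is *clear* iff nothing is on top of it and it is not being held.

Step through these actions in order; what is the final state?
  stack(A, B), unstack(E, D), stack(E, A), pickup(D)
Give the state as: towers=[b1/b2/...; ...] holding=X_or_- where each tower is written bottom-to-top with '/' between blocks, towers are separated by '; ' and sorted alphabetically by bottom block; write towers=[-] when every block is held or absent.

towers=[C/B/A/E] holding=D

step 1 (stack(A, B)): towers=[C/B/A; D/E] holding=-
step 2 (unstack(E, D)): towers=[C/B/A; D] holding=E
step 3 (stack(E, A)): towers=[C/B/A/E; D] holding=-
step 4 (pickup(D)): towers=[C/B/A/E] holding=D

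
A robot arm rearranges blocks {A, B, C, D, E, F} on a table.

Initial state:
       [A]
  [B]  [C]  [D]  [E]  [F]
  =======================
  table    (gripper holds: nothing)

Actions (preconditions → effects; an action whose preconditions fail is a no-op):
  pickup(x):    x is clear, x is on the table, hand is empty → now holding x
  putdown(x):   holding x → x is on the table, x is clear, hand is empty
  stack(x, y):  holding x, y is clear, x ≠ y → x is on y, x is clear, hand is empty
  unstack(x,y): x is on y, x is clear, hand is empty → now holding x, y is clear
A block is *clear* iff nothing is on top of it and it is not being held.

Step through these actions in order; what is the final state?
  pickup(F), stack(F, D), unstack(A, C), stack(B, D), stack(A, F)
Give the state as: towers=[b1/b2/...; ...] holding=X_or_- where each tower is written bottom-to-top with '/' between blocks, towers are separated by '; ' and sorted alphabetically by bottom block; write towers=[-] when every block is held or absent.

towers=[B; C; D/F/A; E] holding=-

step 1 (pickup(F)): towers=[B; C/A; D; E] holding=F
step 2 (stack(F, D)): towers=[B; C/A; D/F; E] holding=-
step 3 (unstack(A, C)): towers=[B; C; D/F; E] holding=A
step 4 (stack(B, D)) [no-op]: towers=[B; C; D/F; E] holding=A
step 5 (stack(A, F)): towers=[B; C; D/F/A; E] holding=-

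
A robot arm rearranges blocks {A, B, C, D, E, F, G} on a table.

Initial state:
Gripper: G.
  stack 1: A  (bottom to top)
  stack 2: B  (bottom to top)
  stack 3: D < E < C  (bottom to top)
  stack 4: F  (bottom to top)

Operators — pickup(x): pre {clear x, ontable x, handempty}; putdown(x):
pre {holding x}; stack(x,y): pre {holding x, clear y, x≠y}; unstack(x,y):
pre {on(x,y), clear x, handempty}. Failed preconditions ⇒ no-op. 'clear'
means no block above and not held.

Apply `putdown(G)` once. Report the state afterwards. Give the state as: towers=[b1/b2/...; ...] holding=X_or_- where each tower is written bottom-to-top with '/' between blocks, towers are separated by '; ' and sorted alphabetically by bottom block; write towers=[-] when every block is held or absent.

before: towers=[A; B; D/E/C; F] holding=G
pre[putdown(G)]: holding(G) ok
all met → apply putdown(G)
after:  towers=[A; B; D/E/C; F; G] holding=-

towers=[A; B; D/E/C; F; G] holding=-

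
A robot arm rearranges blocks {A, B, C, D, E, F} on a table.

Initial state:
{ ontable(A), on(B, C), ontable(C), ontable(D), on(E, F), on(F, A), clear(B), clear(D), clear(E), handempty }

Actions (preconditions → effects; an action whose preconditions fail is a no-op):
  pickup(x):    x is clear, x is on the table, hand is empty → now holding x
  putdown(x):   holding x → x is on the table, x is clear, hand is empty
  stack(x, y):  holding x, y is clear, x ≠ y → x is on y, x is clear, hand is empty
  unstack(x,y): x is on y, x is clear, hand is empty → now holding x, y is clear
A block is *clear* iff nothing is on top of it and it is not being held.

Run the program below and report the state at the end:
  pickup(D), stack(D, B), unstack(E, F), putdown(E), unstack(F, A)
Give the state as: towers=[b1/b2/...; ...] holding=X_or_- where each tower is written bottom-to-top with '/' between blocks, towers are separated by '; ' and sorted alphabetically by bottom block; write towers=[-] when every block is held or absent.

towers=[A; C/B/D; E] holding=F

step 1 (pickup(D)): towers=[A/F/E; C/B] holding=D
step 2 (stack(D, B)): towers=[A/F/E; C/B/D] holding=-
step 3 (unstack(E, F)): towers=[A/F; C/B/D] holding=E
step 4 (putdown(E)): towers=[A/F; C/B/D; E] holding=-
step 5 (unstack(F, A)): towers=[A; C/B/D; E] holding=F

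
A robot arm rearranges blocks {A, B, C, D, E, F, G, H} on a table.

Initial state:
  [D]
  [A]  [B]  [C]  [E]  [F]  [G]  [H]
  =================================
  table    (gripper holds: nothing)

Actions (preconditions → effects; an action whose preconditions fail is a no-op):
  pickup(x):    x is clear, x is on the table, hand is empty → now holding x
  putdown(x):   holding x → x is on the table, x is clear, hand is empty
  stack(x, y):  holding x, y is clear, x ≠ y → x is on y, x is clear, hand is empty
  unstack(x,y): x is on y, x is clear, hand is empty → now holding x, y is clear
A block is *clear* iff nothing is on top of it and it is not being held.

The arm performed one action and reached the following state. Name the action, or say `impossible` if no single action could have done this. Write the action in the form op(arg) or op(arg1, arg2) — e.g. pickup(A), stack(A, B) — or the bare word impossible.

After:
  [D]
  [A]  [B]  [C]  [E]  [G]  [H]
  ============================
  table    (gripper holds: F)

pickup(F)

target: towers=[A/D; B; C; E; G; H] holding=F
         pickup(G) → towers=[A/D; B; C; E; F; H] holding=G
         pickup(E) → towers=[A/D; B; C; F; G; H] holding=E
         pickup(H) → towers=[A/D; B; C; E; F; G] holding=H
         pickup(B) → towers=[A/D; C; E; F; G; H] holding=B
         pickup(F) → towers=[A/D; B; C; E; G; H] holding=F  ← match
     unstack(D, A) → towers=[A; B; C; E; F; G; H] holding=D
         pickup(C) → towers=[A/D; B; E; F; G; H] holding=C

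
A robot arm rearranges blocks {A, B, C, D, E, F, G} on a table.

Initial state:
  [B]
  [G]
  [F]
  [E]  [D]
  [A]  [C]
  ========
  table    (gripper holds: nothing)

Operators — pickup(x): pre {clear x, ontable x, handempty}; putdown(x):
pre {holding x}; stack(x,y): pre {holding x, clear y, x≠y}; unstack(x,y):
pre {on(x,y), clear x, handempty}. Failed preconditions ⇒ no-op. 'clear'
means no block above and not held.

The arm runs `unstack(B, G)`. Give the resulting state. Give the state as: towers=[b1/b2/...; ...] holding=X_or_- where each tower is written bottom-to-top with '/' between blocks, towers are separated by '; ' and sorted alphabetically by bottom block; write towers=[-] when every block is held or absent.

towers=[A/E/F/G; C/D] holding=B

before: towers=[A/E/F/G/B; C/D] holding=-
pre[unstack(B, G)]: on(B,G) ok, clear(B) ok, handempty ok
all met → apply unstack(B, G)
after:  towers=[A/E/F/G; C/D] holding=B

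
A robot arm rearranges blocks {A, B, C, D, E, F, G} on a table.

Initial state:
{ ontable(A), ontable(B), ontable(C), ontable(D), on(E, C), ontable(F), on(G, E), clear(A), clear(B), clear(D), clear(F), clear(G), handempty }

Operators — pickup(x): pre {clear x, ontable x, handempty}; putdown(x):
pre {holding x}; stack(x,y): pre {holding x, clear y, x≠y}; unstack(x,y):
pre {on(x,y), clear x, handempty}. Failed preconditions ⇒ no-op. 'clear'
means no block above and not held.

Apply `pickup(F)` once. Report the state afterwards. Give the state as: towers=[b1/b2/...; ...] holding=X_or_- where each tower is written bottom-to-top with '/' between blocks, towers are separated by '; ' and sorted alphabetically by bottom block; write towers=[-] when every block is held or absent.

before: towers=[A; B; C/E/G; D; F] holding=-
pre[pickup(F)]: clear(F) ok, ontable(F) ok, handempty ok
all met → apply pickup(F)
after:  towers=[A; B; C/E/G; D] holding=F

towers=[A; B; C/E/G; D] holding=F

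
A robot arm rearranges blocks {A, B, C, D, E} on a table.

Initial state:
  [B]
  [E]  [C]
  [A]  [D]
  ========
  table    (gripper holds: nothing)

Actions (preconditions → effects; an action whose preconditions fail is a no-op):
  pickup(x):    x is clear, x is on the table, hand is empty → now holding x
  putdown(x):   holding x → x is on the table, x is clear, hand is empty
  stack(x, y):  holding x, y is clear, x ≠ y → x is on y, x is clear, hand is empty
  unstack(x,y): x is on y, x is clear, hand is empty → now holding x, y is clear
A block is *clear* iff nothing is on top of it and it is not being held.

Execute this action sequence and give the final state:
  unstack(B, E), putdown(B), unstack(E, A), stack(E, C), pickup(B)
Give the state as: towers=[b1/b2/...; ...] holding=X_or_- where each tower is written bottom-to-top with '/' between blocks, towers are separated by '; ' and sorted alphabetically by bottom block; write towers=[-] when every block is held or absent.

step 1 (unstack(B, E)): towers=[A/E; D/C] holding=B
step 2 (putdown(B)): towers=[A/E; B; D/C] holding=-
step 3 (unstack(E, A)): towers=[A; B; D/C] holding=E
step 4 (stack(E, C)): towers=[A; B; D/C/E] holding=-
step 5 (pickup(B)): towers=[A; D/C/E] holding=B

towers=[A; D/C/E] holding=B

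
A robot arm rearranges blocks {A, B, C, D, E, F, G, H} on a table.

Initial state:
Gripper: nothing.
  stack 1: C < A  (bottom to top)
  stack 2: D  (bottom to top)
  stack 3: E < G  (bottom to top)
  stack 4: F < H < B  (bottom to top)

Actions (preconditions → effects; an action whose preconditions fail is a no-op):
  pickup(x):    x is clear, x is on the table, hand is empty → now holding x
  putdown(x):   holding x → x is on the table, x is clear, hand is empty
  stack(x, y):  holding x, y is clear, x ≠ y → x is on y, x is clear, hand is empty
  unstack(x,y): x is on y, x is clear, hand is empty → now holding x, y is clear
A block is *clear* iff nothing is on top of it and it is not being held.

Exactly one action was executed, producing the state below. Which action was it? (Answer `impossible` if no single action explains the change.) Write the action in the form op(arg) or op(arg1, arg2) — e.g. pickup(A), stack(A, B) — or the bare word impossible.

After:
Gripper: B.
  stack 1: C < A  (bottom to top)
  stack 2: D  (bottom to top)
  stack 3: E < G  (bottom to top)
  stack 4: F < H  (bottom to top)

unstack(B, H)

target: towers=[C/A; D; E/G; F/H] holding=B
     unstack(G, E) → towers=[C/A; D; E; F/H/B] holding=G
     unstack(A, C) → towers=[C; D; E/G; F/H/B] holding=A
     unstack(B, H) → towers=[C/A; D; E/G; F/H] holding=B  ← match
         pickup(D) → towers=[C/A; E/G; F/H/B] holding=D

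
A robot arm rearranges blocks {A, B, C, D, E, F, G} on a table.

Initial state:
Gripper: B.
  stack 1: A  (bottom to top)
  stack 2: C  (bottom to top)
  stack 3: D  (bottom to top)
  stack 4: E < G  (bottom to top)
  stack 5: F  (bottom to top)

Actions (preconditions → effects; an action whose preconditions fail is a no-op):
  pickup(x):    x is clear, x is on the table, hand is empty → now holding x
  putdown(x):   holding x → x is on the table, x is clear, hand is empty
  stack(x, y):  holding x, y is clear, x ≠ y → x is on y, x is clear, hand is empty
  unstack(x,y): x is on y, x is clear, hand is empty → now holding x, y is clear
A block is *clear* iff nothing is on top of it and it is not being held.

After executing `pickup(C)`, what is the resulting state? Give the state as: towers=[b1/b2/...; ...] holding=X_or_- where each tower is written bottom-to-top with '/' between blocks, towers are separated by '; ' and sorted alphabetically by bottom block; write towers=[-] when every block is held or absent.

towers=[A; C; D; E/G; F] holding=B

before: towers=[A; C; D; E/G; F] holding=B
pre[pickup(C)]: clear(C) ✓, ontable(C) ✓, handempty ✗
handempty unmet → pickup(C) is a no-op
after:  towers=[A; C; D; E/G; F] holding=B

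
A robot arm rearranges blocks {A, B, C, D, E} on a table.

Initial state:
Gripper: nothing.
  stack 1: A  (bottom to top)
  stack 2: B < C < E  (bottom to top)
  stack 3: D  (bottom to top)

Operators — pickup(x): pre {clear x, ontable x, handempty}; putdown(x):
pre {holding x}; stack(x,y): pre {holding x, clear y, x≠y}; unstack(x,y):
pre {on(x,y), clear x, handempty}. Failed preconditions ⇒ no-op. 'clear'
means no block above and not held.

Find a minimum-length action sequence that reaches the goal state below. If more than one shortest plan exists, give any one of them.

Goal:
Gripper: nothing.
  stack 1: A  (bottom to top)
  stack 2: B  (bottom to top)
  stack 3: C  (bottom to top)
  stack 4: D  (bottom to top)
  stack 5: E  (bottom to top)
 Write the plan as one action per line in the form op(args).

step 1 (unstack(E, C)): towers=[A; B/C; D] holding=E
step 2 (putdown(E)): towers=[A; B/C; D; E] holding=-
step 3 (unstack(C, B)): towers=[A; B; D; E] holding=C
step 4 (putdown(C)): towers=[A; B; C; D; E] holding=-
goal check: towers=[A; B; C; D; E] holding=- — reached (length 4, optimal by BFS)

unstack(E, C)
putdown(E)
unstack(C, B)
putdown(C)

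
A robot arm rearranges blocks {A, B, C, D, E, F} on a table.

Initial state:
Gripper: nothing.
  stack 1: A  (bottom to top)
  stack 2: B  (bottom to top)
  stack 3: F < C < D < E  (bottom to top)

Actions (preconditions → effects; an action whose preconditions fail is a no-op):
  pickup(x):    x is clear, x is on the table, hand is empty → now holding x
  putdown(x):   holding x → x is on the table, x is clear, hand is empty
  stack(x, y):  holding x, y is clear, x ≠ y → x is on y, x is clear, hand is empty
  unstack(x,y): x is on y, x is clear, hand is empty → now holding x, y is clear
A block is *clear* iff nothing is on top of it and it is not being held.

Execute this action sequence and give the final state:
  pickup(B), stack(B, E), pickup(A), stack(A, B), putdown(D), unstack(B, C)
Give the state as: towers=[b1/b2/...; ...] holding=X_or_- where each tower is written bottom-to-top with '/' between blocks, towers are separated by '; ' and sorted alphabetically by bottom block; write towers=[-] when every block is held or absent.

towers=[F/C/D/E/B/A] holding=-

step 1 (pickup(B)): towers=[A; F/C/D/E] holding=B
step 2 (stack(B, E)): towers=[A; F/C/D/E/B] holding=-
step 3 (pickup(A)): towers=[F/C/D/E/B] holding=A
step 4 (stack(A, B)): towers=[F/C/D/E/B/A] holding=-
step 5 (putdown(D)) [no-op]: towers=[F/C/D/E/B/A] holding=-
step 6 (unstack(B, C)) [no-op]: towers=[F/C/D/E/B/A] holding=-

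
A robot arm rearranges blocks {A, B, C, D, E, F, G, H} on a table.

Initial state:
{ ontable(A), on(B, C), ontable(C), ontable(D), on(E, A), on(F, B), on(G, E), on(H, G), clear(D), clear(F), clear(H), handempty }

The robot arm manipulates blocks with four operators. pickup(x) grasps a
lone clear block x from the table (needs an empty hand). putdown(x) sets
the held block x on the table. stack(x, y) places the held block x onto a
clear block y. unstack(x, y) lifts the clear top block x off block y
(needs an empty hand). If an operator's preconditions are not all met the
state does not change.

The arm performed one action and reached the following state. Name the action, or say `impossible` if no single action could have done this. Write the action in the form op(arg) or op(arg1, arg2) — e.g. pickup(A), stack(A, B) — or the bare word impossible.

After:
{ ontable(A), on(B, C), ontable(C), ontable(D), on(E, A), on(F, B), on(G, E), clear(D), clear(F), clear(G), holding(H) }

unstack(H, G)

target: towers=[A/E/G; C/B/F; D] holding=H
     unstack(H, G) → towers=[A/E/G; C/B/F; D] holding=H  ← match
     unstack(F, B) → towers=[A/E/G/H; C/B; D] holding=F
         pickup(D) → towers=[A/E/G/H; C/B/F] holding=D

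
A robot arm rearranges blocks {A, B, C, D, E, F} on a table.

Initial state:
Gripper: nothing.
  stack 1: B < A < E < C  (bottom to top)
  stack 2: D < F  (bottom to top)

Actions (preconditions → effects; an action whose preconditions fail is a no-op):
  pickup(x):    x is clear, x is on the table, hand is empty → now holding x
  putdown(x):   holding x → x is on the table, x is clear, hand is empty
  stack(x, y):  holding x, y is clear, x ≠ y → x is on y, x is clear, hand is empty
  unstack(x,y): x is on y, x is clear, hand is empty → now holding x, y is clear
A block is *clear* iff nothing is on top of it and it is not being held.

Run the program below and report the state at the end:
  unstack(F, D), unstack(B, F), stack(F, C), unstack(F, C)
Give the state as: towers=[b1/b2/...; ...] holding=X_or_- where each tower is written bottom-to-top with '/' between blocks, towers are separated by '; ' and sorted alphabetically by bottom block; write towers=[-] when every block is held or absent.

step 1 (unstack(F, D)): towers=[B/A/E/C; D] holding=F
step 2 (unstack(B, F)) [no-op]: towers=[B/A/E/C; D] holding=F
step 3 (stack(F, C)): towers=[B/A/E/C/F; D] holding=-
step 4 (unstack(F, C)): towers=[B/A/E/C; D] holding=F

towers=[B/A/E/C; D] holding=F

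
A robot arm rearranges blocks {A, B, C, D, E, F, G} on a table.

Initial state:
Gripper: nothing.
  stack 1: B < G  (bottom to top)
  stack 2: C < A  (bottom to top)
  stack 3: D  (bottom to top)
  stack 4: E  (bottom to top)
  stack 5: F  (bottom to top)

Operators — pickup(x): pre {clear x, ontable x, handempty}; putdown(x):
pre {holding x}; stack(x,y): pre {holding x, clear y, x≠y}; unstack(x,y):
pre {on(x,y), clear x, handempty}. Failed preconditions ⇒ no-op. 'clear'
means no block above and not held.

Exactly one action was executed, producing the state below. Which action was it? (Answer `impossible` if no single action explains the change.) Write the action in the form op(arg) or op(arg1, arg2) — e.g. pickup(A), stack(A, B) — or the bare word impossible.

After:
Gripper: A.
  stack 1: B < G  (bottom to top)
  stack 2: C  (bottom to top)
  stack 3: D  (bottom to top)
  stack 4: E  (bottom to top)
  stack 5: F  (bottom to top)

target: towers=[B/G; C; D; E; F] holding=A
         pickup(F) → towers=[B/G; C/A; D; E] holding=F
     unstack(G, B) → towers=[B; C/A; D; E; F] holding=G
         pickup(D) → towers=[B/G; C/A; E; F] holding=D
     unstack(A, C) → towers=[B/G; C; D; E; F] holding=A  ← match
         pickup(E) → towers=[B/G; C/A; D; F] holding=E

unstack(A, C)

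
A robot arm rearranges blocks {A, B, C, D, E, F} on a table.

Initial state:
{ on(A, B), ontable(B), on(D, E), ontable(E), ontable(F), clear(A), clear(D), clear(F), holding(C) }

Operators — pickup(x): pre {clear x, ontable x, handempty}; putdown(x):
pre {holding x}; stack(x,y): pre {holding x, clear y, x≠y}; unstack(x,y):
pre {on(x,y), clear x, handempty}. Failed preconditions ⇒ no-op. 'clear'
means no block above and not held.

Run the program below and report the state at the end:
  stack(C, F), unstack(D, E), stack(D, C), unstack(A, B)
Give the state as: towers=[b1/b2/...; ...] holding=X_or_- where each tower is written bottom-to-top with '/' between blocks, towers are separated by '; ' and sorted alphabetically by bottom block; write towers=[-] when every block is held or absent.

step 1 (stack(C, F)): towers=[B/A; E/D; F/C] holding=-
step 2 (unstack(D, E)): towers=[B/A; E; F/C] holding=D
step 3 (stack(D, C)): towers=[B/A; E; F/C/D] holding=-
step 4 (unstack(A, B)): towers=[B; E; F/C/D] holding=A

towers=[B; E; F/C/D] holding=A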